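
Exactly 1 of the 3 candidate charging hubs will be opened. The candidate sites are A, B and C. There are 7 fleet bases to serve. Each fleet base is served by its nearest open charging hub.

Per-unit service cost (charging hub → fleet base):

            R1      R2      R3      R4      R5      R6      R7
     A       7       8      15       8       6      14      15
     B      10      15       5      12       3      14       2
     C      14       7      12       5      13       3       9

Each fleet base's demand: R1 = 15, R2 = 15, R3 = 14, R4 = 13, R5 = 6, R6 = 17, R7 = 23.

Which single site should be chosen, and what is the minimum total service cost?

Choose C only; total service cost 884.

With exactly 1 open, each fleet base uses its cheapest among the chosen.
{C}: R1→C 14·15=210, R2→C 7·15=105, R3→C 12·14=168, R4→C 5·13=65, R5→C 13·6=78, R6→C 3·17=51, R7→C 9·23=207. Service cost 884.
{B}: service cost 903
{A}: service cost 1158
Among all 3 size-1 choices, {C} is lowest.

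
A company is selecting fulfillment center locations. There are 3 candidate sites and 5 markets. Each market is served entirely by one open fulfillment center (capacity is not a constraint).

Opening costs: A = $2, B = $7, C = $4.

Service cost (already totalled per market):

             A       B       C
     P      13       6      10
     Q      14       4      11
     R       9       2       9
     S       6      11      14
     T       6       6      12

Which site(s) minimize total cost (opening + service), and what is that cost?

Open A and B; minimum total cost 33.

For any fixed open set, each market goes to its cheapest open site; total = fixed + service.
{A, B}: P→B 6, Q→B 4, R→B 2, S→A 6, T→A 6. Service 24; fixed 9; total 33.
{B}: service 29 + fixed 7 = 36
{A, B, C}: service 24 + fixed 13 = 37
{A}: P→A 13, Q→A 14, R→A 9, S→A 6, T→A 6. Service 48; fixed 2; total 50.
No other subset beats 33.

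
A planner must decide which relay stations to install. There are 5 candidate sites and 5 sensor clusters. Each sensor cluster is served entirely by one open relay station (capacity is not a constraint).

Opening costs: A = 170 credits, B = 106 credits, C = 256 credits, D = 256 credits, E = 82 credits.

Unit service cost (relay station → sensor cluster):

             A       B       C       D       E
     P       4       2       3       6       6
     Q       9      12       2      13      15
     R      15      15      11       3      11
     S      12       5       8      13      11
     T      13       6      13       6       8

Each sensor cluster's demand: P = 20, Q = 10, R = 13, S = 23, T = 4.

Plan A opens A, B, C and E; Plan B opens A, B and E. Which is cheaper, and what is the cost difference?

Plan A: {A, B, C, E}: P→B 2·20=40, Q→C 2·10=20, R→C 11·13=143, S→B 5·23=115, T→B 6·4=24. Service 342; fixed 614; total 956.
Plan B: {A, B, E}: P→B 2·20=40, Q→A 9·10=90, R→E 11·13=143, S→B 5·23=115, T→B 6·4=24. Service 412; fixed 358; total 770.
Difference: |956 − 770| = 186.

Plan B is cheaper by 186.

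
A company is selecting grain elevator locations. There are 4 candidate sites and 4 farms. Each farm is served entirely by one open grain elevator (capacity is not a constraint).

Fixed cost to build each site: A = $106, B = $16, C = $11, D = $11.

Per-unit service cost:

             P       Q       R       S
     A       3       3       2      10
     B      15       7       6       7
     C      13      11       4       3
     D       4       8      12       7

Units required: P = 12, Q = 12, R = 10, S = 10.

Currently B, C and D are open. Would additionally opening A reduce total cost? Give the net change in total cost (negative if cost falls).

No — net change +26 (cost rises by 26).

Current service cost with {B, C, D}: 202.
Adding A: each farm re-picks its cheapest; new service cost 122, saving 80.
Extra fixed cost: 106. Net change = 106 − 80 = 26.
(Totals: 240 → 266.)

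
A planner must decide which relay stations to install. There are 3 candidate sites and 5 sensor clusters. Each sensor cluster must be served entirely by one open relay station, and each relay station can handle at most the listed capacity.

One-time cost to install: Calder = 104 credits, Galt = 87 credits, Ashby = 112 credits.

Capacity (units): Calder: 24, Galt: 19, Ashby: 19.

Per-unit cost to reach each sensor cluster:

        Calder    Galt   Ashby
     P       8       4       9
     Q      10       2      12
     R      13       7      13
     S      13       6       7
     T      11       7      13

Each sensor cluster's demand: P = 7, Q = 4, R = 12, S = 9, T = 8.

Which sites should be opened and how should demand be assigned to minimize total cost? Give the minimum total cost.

Open {Calder, Galt}: P→Calder 8·7=56, Q→Galt 2·4=8, R→Galt 7·12=84, S→Calder 13·9=117, T→Calder 11·8=88.
Loads: Calder carries 24/24, Galt carries 16/19. Service 353; fixed 191; total 544.
Next best feasible plan costs 548.

Minimum total cost: 544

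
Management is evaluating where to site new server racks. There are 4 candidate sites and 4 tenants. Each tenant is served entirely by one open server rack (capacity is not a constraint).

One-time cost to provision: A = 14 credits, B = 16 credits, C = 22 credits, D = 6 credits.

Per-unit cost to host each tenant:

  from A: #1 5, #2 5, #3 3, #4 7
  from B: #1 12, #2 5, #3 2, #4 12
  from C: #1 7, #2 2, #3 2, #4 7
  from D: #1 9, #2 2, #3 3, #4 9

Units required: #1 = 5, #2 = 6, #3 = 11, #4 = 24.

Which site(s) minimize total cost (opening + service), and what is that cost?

For any fixed open set, each tenant goes to its cheapest open site; total = fixed + service.
{A, D}: #1→A 5·5=25, #2→D 2·6=12, #3→A 3·11=33, #4→A 7·24=168. Service 238; fixed 20; total 258.
{C}: service 237 + fixed 22 = 259
{A, B, D}: #1→A 5·5=25, #2→D 2·6=12, #3→B 2·11=22, #4→A 7·24=168. Service 227; fixed 36; total 263.
{A, B, C, D}: service 227 + fixed 58 = 285
No other subset beats 258.

Open A and D; minimum total cost 258.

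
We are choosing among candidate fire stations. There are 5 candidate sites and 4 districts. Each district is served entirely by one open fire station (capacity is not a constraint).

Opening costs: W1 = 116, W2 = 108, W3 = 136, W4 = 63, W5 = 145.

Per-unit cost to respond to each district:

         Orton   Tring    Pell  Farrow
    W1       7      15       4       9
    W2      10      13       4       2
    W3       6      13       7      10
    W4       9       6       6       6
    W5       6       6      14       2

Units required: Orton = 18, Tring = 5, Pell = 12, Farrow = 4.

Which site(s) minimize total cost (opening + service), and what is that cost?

For any fixed open set, each district goes to its cheapest open site; total = fixed + service.
{W4}: Orton→W4 9·18=162, Tring→W4 6·5=30, Pell→W4 6·12=72, Farrow→W4 6·4=24. Service 288; fixed 63; total 351.
{W1}: service 285 + fixed 116 = 401
{W1, W4}: service 228 + fixed 179 = 407
{W1, W2, W3, W4, W5}: service 194 + fixed 568 = 762
No other subset beats 351.

Open W4 only; minimum total cost 351.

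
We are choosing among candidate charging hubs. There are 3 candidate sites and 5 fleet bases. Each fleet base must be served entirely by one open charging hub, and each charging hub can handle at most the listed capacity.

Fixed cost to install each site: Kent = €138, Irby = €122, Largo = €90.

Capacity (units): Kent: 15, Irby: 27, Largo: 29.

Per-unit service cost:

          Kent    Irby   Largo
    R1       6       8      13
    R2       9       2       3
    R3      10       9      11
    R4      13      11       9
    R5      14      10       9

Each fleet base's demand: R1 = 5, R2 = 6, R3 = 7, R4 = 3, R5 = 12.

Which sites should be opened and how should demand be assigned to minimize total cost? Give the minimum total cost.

Minimum total cost: 462

Open {Irby, Largo}: R1→Irby 8·5=40, R2→Irby 2·6=12, R3→Irby 9·7=63, R4→Largo 9·3=27, R5→Largo 9·12=108.
Loads: Irby carries 18/27, Largo carries 15/29. Service 250; fixed 212; total 462.
Next best feasible plan costs 468.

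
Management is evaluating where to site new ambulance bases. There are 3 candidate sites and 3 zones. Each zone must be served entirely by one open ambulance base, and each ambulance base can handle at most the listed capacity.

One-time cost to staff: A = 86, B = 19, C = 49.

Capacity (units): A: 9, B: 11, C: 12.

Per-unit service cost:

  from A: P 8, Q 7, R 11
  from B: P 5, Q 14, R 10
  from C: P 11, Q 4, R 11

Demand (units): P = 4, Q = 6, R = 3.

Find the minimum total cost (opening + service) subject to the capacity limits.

Minimum total cost: 142

Open {B, C}: P→B 5·4=20, Q→C 4·6=24, R→B 10·3=30.
Loads: B carries 7/11, C carries 6/12. Service 74; fixed 68; total 142.
Next best feasible plan costs 145.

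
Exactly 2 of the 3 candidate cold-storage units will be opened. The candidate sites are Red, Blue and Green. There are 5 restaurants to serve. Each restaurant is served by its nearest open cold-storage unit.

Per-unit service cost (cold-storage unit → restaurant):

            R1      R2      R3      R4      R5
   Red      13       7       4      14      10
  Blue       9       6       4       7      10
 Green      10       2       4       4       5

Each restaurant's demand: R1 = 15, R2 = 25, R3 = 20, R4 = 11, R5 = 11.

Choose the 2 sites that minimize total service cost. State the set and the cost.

With exactly 2 open, each restaurant uses its cheapest among the chosen.
{Blue, Green}: R1→Blue 9·15=135, R2→Green 2·25=50, R3→Blue 4·20=80, R4→Green 4·11=44, R5→Green 5·11=55. Service cost 364.
{Red, Green}: service cost 379
{Red, Blue}: service cost 552
Among all 3 size-2 choices, {Blue, Green} is lowest.

Choose Blue and Green; total service cost 364.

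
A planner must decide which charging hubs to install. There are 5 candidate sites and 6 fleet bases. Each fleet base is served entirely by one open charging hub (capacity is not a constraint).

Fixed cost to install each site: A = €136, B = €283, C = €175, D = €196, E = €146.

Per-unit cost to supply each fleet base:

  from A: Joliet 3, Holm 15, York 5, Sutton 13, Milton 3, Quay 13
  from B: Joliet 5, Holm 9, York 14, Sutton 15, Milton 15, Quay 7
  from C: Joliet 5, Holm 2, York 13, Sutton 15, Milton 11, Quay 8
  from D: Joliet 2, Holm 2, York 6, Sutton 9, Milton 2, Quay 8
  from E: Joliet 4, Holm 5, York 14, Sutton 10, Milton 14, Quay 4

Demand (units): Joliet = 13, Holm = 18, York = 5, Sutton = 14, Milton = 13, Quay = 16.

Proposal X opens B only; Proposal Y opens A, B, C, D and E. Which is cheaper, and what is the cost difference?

Proposal X: {B}: Joliet→B 5·13=65, Holm→B 9·18=162, York→B 14·5=70, Sutton→B 15·14=210, Milton→B 15·13=195, Quay→B 7·16=112. Service 814; fixed 283; total 1097.
Proposal Y: {A, B, C, D, E}: Joliet→D 2·13=26, Holm→C 2·18=36, York→A 5·5=25, Sutton→D 9·14=126, Milton→D 2·13=26, Quay→E 4·16=64. Service 303; fixed 936; total 1239.
Difference: |1097 − 1239| = 142.

Proposal X is cheaper by 142.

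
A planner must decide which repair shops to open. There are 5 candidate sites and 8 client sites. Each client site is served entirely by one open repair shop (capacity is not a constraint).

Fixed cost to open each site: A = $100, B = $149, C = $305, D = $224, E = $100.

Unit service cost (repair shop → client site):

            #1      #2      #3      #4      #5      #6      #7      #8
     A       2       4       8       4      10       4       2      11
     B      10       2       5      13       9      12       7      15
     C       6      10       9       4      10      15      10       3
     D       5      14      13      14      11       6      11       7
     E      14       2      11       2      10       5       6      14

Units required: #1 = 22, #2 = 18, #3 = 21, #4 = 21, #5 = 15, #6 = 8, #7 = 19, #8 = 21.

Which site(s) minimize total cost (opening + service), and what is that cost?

Open A only; minimum total cost 919.

For any fixed open set, each client site goes to its cheapest open site; total = fixed + service.
{A}: #1→A 2·22=44, #2→A 4·18=72, #3→A 8·21=168, #4→A 4·21=84, #5→A 10·15=150, #6→A 4·8=32, #7→A 2·19=38, #8→A 11·21=231. Service 819; fixed 100; total 919.
{A, E}: #1→A 2·22=44, #2→E 2·18=36, #3→A 8·21=168, #4→E 2·21=42, #5→A 10·15=150, #6→A 4·8=32, #7→A 2·19=38, #8→A 11·21=231. Service 741; fixed 200; total 941.
{A, B}: service 705 + fixed 249 = 954
{A, B, C, D, E}: #1→A 2·22=44, #2→B 2·18=36, #3→B 5·21=105, #4→E 2·21=42, #5→B 9·15=135, #6→A 4·8=32, #7→A 2·19=38, #8→C 3·21=63. Service 495; fixed 878; total 1373.
No other subset beats 919.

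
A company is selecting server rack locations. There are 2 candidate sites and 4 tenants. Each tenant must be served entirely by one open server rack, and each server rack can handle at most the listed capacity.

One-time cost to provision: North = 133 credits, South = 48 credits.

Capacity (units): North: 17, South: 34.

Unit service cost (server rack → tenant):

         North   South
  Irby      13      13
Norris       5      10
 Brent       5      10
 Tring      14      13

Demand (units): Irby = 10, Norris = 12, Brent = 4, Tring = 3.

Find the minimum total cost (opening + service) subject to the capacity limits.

Open {South}: Irby→South 13·10=130, Norris→South 10·12=120, Brent→South 10·4=40, Tring→South 13·3=39.
Loads: South carries 29/34. Service 329; fixed 48; total 377.
Next best feasible plan costs 430.

Minimum total cost: 377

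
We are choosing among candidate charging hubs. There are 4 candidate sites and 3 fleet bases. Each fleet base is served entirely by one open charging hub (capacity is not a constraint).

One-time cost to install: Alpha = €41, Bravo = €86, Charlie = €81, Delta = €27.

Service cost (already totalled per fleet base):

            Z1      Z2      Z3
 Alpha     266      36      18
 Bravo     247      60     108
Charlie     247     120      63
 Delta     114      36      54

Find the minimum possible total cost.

Minimum total cost: 231

For any fixed open set, each fleet base goes to its cheapest open site; total = fixed + service.
{Delta}: Z1→Delta 114, Z2→Delta 36, Z3→Delta 54. Service 204; fixed 27; total 231.
{Alpha, Delta}: Z1→Delta 114, Z2→Alpha 36, Z3→Alpha 18. Service 168; fixed 68; total 236.
{Charlie, Delta}: Z1→Delta 114, Z2→Delta 36, Z3→Delta 54. Service 204; fixed 108; total 312.
{Alpha, Bravo, Charlie, Delta}: Z1→Delta 114, Z2→Alpha 36, Z3→Alpha 18. Service 168; fixed 235; total 403.
No other subset beats 231.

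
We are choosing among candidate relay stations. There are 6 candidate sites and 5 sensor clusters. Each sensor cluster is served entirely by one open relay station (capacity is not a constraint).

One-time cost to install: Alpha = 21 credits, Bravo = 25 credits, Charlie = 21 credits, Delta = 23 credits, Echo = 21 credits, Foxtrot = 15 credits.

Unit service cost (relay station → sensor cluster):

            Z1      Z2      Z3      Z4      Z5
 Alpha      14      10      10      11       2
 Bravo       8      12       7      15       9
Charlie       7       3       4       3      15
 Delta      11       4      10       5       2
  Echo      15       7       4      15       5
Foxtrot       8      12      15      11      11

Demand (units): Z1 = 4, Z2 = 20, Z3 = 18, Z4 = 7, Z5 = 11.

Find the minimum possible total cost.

Minimum total cost: 245

For any fixed open set, each sensor cluster goes to its cheapest open site; total = fixed + service.
{Alpha, Charlie}: Z1→Charlie 7·4=28, Z2→Charlie 3·20=60, Z3→Charlie 4·18=72, Z4→Charlie 3·7=21, Z5→Alpha 2·11=22. Service 203; fixed 42; total 245.
{Charlie, Delta}: service 203 + fixed 44 = 247
{Alpha, Charlie, Foxtrot}: Z1→Charlie 7·4=28, Z2→Charlie 3·20=60, Z3→Charlie 4·18=72, Z4→Charlie 3·7=21, Z5→Alpha 2·11=22. Service 203; fixed 57; total 260.
{Alpha, Bravo, Charlie, Delta, Echo, Foxtrot}: Z1→Charlie 7·4=28, Z2→Charlie 3·20=60, Z3→Charlie 4·18=72, Z4→Charlie 3·7=21, Z5→Alpha 2·11=22. Service 203; fixed 126; total 329.
No other subset beats 245.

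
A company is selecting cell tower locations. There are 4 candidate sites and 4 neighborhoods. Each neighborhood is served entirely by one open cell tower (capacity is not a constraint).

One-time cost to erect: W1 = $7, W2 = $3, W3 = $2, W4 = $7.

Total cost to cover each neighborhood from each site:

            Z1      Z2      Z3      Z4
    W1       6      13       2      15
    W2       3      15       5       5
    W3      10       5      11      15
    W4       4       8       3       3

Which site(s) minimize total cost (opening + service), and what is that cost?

Open W2 and W3; minimum total cost 23.

For any fixed open set, each neighborhood goes to its cheapest open site; total = fixed + service.
{W2, W3}: Z1→W2 3, Z2→W3 5, Z3→W2 5, Z4→W2 5. Service 18; fixed 5; total 23.
{W3, W4}: service 15 + fixed 9 = 24
{W4}: service 18 + fixed 7 = 25
{W1, W2, W3, W4}: Z1→W2 3, Z2→W3 5, Z3→W1 2, Z4→W4 3. Service 13; fixed 19; total 32.
(All 15 nonempty subsets were checked; W2 and W3 is lowest.)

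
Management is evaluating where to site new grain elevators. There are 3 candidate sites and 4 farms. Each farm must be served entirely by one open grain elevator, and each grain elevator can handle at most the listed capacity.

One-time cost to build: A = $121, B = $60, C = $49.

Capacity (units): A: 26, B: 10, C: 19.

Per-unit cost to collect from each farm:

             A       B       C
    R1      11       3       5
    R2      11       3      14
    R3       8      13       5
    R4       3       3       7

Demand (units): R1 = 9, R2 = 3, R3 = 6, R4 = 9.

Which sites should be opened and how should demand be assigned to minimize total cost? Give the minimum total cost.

Open {B, C}: R1→C 5·9=45, R2→C 14·3=42, R3→C 5·6=30, R4→B 3·9=27.
Loads: B carries 9/10, C carries 18/19. Service 144; fixed 109; total 253.
Next best feasible plan costs 271.

Minimum total cost: 253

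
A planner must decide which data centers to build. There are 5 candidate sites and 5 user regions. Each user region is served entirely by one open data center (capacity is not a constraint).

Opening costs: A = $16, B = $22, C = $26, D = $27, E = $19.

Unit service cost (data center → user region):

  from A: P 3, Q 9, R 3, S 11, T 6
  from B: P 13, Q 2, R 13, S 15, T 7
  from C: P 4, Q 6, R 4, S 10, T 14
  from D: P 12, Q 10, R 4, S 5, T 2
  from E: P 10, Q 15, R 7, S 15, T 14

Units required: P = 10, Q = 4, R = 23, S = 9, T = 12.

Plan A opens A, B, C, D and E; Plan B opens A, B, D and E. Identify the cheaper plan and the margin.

Plan B is cheaper by 26.

Plan A: {A, B, C, D, E}: P→A 3·10=30, Q→B 2·4=8, R→A 3·23=69, S→D 5·9=45, T→D 2·12=24. Service 176; fixed 110; total 286.
Plan B: {A, B, D, E}: P→A 3·10=30, Q→B 2·4=8, R→A 3·23=69, S→D 5·9=45, T→D 2·12=24. Service 176; fixed 84; total 260.
Difference: |286 − 260| = 26.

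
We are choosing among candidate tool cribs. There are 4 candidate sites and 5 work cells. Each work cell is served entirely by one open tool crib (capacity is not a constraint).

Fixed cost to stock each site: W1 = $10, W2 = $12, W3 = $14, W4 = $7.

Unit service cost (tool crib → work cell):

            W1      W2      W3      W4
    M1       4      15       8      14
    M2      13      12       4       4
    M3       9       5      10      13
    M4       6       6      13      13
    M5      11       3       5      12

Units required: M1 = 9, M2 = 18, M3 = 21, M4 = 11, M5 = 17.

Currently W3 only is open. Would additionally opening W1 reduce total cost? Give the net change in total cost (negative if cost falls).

Yes — net change −124 (cost falls by 124).

Current service cost with {W3}: 582.
Adding W1: each work cell re-picks its cheapest; new service cost 448, saving 134.
Extra fixed cost: 10. Net change = 10 − 134 = -124.
(Totals: 596 → 472.)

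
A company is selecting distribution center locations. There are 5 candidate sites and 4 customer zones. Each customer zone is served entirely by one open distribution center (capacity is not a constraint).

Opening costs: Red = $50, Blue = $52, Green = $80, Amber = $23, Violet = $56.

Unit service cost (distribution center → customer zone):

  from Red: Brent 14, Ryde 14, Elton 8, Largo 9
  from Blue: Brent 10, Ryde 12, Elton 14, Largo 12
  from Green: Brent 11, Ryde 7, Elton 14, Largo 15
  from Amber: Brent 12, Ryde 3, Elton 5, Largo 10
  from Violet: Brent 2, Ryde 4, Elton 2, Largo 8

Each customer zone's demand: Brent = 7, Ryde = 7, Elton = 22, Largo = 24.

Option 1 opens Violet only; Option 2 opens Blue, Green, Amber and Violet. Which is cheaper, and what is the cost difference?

Option 1 is cheaper by 148.

Option 1: {Violet}: Brent→Violet 2·7=14, Ryde→Violet 4·7=28, Elton→Violet 2·22=44, Largo→Violet 8·24=192. Service 278; fixed 56; total 334.
Option 2: {Blue, Green, Amber, Violet}: Brent→Violet 2·7=14, Ryde→Amber 3·7=21, Elton→Violet 2·22=44, Largo→Violet 8·24=192. Service 271; fixed 211; total 482.
Difference: |334 − 482| = 148.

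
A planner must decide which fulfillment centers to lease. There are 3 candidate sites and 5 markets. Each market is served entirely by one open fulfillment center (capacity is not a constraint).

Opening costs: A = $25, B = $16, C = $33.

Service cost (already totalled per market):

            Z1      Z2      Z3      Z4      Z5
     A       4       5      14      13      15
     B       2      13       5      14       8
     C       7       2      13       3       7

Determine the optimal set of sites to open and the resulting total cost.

Open B only; minimum total cost 58.

For any fixed open set, each market goes to its cheapest open site; total = fixed + service.
{B}: Z1→B 2, Z2→B 13, Z3→B 5, Z4→B 14, Z5→B 8. Service 42; fixed 16; total 58.
{C}: Z1→C 7, Z2→C 2, Z3→C 13, Z4→C 3, Z5→C 7. Service 32; fixed 33; total 65.
{B, C}: Z1→B 2, Z2→C 2, Z3→B 5, Z4→C 3, Z5→C 7. Service 19; fixed 49; total 68.
{A, B, C}: service 19 + fixed 74 = 93
(All 7 nonempty subsets were checked; B only is lowest.)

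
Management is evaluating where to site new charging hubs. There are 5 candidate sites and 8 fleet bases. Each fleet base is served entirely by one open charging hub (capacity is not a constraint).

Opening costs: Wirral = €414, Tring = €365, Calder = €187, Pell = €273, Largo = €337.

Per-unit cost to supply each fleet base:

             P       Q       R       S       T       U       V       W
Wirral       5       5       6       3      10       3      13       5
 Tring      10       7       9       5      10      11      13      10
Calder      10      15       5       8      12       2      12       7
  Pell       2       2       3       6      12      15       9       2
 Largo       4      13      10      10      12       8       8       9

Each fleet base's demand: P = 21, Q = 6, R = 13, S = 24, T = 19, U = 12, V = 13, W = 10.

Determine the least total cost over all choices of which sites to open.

Minimum total cost: 1055

For any fixed open set, each fleet base goes to its cheapest open site; total = fixed + service.
{Pell}: P→Pell 2·21=42, Q→Pell 2·6=12, R→Pell 3·13=39, S→Pell 6·24=144, T→Pell 12·19=228, U→Pell 15·12=180, V→Pell 9·13=117, W→Pell 2·10=20. Service 782; fixed 273; total 1055.
{Calder, Pell}: P→Pell 2·21=42, Q→Pell 2·6=12, R→Pell 3·13=39, S→Pell 6·24=144, T→Calder 12·19=228, U→Calder 2·12=24, V→Pell 9·13=117, W→Pell 2·10=20. Service 626; fixed 460; total 1086.
{Wirral}: service 730 + fixed 414 = 1144
{Wirral, Tring, Calder, Pell, Largo}: P→Pell 2·21=42, Q→Pell 2·6=12, R→Pell 3·13=39, S→Wirral 3·24=72, T→Wirral 10·19=190, U→Calder 2·12=24, V→Largo 8·13=104, W→Pell 2·10=20. Service 503; fixed 1576; total 2079.
No other subset beats 1055.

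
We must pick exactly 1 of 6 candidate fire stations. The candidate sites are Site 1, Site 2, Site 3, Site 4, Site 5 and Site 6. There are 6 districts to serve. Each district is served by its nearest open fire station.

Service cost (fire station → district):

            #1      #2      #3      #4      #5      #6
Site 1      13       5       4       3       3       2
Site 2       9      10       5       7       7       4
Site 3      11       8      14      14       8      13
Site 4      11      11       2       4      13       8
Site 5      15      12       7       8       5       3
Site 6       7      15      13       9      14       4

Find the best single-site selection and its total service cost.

With exactly 1 open, each district uses its cheapest among the chosen.
{Site 1}: #1→Site 1 13, #2→Site 1 5, #3→Site 1 4, #4→Site 1 3, #5→Site 1 3, #6→Site 1 2. Service cost 30.
{Site 2}: service cost 42
{Site 4}: service cost 49
Among all 6 size-1 choices, {Site 1} is lowest.

Choose Site 1 only; total service cost 30.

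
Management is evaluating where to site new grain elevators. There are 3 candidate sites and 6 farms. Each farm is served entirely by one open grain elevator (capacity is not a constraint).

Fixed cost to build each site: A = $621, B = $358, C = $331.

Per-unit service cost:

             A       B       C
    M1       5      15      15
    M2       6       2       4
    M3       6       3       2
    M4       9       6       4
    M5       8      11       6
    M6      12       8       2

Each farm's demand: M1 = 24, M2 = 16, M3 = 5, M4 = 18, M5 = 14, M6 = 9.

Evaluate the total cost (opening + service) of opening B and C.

Each farm is assigned to its cheapest site among the open ones.
{B, C}: M1→B 15·24=360, M2→B 2·16=32, M3→C 2·5=10, M4→C 4·18=72, M5→C 6·14=84, M6→C 2·9=18. Service 576; fixed 689; total 1265.

Total cost: 1265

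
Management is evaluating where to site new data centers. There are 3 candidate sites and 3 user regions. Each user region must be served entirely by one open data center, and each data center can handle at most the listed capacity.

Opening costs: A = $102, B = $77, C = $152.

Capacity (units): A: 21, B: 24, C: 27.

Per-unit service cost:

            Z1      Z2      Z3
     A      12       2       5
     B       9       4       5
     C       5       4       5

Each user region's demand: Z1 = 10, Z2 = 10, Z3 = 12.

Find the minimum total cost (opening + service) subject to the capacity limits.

Open {A, B}: Z1→B 9·10=90, Z2→A 2·10=20, Z3→B 5·12=60.
Loads: A carries 10/21, B carries 22/24. Service 170; fixed 179; total 349.
Next best feasible plan costs 369.

Minimum total cost: 349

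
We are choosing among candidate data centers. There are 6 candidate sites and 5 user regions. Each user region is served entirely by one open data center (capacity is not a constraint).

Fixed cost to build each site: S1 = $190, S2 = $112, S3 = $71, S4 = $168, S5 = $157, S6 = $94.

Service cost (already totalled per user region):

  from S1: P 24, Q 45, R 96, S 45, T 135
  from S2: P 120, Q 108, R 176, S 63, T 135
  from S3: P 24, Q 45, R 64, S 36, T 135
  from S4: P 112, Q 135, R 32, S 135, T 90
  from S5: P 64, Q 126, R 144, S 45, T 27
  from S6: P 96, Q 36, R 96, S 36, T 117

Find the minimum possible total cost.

For any fixed open set, each user region goes to its cheapest open site; total = fixed + service.
{S3}: P→S3 24, Q→S3 45, R→S3 64, S→S3 36, T→S3 135. Service 304; fixed 71; total 375.
{S3, S5}: P→S3 24, Q→S3 45, R→S3 64, S→S3 36, T→S5 27. Service 196; fixed 228; total 424.
{S3, S6}: service 277 + fixed 165 = 442
{S1, S2, S3, S4, S5, S6}: service 155 + fixed 792 = 947
No other subset beats 375.

Minimum total cost: 375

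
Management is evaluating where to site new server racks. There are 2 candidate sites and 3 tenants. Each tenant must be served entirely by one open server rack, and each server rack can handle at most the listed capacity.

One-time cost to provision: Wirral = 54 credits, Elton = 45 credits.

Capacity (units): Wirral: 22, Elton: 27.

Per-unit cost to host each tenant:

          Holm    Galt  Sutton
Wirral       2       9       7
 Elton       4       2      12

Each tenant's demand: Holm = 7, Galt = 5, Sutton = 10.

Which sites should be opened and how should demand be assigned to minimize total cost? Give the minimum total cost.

Open {Wirral}: Holm→Wirral 2·7=14, Galt→Wirral 9·5=45, Sutton→Wirral 7·10=70.
Loads: Wirral carries 22/22. Service 129; fixed 54; total 183.
Next best feasible plan costs 193.

Minimum total cost: 183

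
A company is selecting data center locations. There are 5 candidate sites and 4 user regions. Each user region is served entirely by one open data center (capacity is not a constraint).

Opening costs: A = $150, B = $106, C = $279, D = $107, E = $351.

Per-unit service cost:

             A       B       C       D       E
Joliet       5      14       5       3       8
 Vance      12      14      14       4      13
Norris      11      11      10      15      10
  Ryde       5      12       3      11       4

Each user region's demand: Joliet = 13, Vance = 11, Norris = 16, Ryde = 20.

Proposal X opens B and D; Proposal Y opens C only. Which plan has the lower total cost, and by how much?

Proposal X is cheaper by 26.

Proposal X: {B, D}: Joliet→D 3·13=39, Vance→D 4·11=44, Norris→B 11·16=176, Ryde→D 11·20=220. Service 479; fixed 213; total 692.
Proposal Y: {C}: Joliet→C 5·13=65, Vance→C 14·11=154, Norris→C 10·16=160, Ryde→C 3·20=60. Service 439; fixed 279; total 718.
Difference: |692 − 718| = 26.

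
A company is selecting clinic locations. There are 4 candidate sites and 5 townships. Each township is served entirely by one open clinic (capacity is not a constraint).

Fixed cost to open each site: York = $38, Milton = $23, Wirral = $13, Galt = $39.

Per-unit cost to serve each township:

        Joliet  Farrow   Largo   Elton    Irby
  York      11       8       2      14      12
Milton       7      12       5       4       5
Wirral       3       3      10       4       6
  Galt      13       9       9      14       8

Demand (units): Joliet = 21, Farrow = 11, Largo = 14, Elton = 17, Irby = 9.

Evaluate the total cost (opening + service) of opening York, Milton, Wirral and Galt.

Each township is assigned to its cheapest site among the open ones.
{York, Milton, Wirral, Galt}: Joliet→Wirral 3·21=63, Farrow→Wirral 3·11=33, Largo→York 2·14=28, Elton→Milton 4·17=68, Irby→Milton 5·9=45. Service 237; fixed 113; total 350.

Total cost: 350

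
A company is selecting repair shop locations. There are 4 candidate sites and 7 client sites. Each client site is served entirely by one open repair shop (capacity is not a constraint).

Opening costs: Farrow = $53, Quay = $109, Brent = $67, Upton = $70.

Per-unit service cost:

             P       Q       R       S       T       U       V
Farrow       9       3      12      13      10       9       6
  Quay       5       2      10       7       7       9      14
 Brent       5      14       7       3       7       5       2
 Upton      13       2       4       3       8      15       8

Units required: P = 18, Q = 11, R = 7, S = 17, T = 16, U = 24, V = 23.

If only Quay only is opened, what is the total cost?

Total cost: 1060

Each client site is assigned to its cheapest site among the open ones.
{Quay}: P→Quay 5·18=90, Q→Quay 2·11=22, R→Quay 10·7=70, S→Quay 7·17=119, T→Quay 7·16=112, U→Quay 9·24=216, V→Quay 14·23=322. Service 951; fixed 109; total 1060.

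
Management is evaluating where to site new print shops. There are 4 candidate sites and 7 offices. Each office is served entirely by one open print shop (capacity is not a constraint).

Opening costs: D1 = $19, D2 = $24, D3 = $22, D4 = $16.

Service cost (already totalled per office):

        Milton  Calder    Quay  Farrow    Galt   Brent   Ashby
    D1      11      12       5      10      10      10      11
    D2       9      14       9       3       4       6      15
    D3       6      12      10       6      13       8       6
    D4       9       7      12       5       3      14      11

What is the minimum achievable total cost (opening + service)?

Minimum total cost: 77

For any fixed open set, each office goes to its cheapest open site; total = fixed + service.
{D4}: Milton→D4 9, Calder→D4 7, Quay→D4 12, Farrow→D4 5, Galt→D4 3, Brent→D4 14, Ashby→D4 11. Service 61; fixed 16; total 77.
{D3}: Milton→D3 6, Calder→D3 12, Quay→D3 10, Farrow→D3 6, Galt→D3 13, Brent→D3 8, Ashby→D3 6. Service 61; fixed 22; total 83.
{D3, D4}: Milton→D3 6, Calder→D4 7, Quay→D3 10, Farrow→D4 5, Galt→D4 3, Brent→D3 8, Ashby→D3 6. Service 45; fixed 38; total 83.
{D1, D2, D3, D4}: service 36 + fixed 81 = 117
(All 15 nonempty subsets were checked; D4 only is lowest.)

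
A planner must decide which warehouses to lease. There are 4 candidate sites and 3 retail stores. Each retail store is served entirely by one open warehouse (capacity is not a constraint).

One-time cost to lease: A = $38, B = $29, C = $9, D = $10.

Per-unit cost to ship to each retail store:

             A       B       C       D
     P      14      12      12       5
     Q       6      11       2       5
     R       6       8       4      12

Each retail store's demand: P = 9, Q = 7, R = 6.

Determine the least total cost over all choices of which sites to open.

For any fixed open set, each retail store goes to its cheapest open site; total = fixed + service.
{C, D}: P→D 5·9=45, Q→C 2·7=14, R→C 4·6=24. Service 83; fixed 19; total 102.
{B, C, D}: service 83 + fixed 48 = 131
{A, C, D}: P→D 5·9=45, Q→C 2·7=14, R→C 4·6=24. Service 83; fixed 57; total 140.
{A, B, C, D}: P→D 5·9=45, Q→C 2·7=14, R→C 4·6=24. Service 83; fixed 86; total 169.
No other subset beats 102.

Minimum total cost: 102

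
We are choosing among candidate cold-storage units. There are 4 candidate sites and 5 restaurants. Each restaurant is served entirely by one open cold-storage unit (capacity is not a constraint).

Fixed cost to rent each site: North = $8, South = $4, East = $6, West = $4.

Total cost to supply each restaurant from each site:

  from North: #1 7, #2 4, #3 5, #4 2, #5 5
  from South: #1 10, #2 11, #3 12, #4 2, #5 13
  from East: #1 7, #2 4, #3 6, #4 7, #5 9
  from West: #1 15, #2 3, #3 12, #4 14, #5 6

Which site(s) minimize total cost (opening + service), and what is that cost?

Open North only; minimum total cost 31.

For any fixed open set, each restaurant goes to its cheapest open site; total = fixed + service.
{North}: #1→North 7, #2→North 4, #3→North 5, #4→North 2, #5→North 5. Service 23; fixed 8; total 31.
{North, West}: service 22 + fixed 12 = 34
{North, South}: #1→North 7, #2→North 4, #3→North 5, #4→North 2, #5→North 5. Service 23; fixed 12; total 35.
{North, South, East, West}: service 22 + fixed 22 = 44
No other subset beats 31.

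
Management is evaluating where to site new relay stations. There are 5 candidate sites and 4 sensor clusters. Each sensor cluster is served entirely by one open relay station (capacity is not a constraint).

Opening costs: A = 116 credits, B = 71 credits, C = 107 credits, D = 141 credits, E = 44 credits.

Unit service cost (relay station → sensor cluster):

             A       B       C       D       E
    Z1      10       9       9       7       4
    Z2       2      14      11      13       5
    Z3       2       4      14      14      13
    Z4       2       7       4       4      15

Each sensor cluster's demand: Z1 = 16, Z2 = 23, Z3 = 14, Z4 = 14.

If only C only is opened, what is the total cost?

Each sensor cluster is assigned to its cheapest site among the open ones.
{C}: Z1→C 9·16=144, Z2→C 11·23=253, Z3→C 14·14=196, Z4→C 4·14=56. Service 649; fixed 107; total 756.

Total cost: 756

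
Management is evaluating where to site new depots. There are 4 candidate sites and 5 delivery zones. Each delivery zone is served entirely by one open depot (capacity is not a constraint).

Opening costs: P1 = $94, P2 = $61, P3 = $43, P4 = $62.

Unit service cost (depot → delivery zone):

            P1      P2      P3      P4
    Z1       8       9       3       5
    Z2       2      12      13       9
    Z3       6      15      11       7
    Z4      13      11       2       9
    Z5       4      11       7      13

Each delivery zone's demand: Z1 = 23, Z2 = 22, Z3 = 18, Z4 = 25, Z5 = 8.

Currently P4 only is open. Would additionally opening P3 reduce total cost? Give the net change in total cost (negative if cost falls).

Yes — net change −226 (cost falls by 226).

Current service cost with {P4}: 768.
Adding P3: each delivery zone re-picks its cheapest; new service cost 499, saving 269.
Extra fixed cost: 43. Net change = 43 − 269 = -226.
(Totals: 830 → 604.)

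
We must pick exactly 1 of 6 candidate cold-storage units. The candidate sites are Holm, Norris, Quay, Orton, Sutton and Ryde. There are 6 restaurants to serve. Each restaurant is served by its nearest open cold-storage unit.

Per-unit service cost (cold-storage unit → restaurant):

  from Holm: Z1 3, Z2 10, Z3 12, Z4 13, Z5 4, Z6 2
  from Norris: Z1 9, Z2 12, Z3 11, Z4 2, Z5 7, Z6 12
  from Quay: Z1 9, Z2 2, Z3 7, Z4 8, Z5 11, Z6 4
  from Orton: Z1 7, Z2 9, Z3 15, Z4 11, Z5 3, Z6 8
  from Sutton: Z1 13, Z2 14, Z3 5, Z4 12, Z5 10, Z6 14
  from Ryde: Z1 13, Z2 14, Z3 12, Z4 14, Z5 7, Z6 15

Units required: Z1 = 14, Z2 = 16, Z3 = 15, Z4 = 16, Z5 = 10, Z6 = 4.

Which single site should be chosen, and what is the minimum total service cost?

Choose Quay only; total service cost 517.

With exactly 1 open, each restaurant uses its cheapest among the chosen.
{Quay}: Z1→Quay 9·14=126, Z2→Quay 2·16=32, Z3→Quay 7·15=105, Z4→Quay 8·16=128, Z5→Quay 11·10=110, Z6→Quay 4·4=16. Service cost 517.
{Norris}: service cost 633
{Holm}: service cost 638
Among all 6 size-1 choices, {Quay} is lowest.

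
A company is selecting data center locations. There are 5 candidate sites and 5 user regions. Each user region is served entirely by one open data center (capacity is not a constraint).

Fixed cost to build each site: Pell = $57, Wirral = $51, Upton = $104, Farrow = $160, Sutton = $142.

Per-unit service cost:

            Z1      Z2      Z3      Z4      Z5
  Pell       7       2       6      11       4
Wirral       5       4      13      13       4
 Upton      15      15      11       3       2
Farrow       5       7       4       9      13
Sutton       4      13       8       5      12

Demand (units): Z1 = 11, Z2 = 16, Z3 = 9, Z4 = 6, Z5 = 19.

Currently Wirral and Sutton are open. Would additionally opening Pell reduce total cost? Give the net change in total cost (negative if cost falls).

No — net change +7 (cost rises by 7).

Current service cost with {Wirral, Sutton}: 286.
Adding Pell: each user region re-picks its cheapest; new service cost 236, saving 50.
Extra fixed cost: 57. Net change = 57 − 50 = 7.
(Totals: 479 → 486.)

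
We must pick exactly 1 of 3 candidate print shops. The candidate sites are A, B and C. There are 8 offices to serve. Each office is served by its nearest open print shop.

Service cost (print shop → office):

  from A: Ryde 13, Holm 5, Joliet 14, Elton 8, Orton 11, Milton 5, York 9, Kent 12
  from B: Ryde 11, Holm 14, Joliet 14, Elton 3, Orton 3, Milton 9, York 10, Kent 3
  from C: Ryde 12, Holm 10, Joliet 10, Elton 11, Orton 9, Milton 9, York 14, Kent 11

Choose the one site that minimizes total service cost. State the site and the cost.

Choose B only; total service cost 67.

With exactly 1 open, each office uses its cheapest among the chosen.
{B}: Ryde→B 11, Holm→B 14, Joliet→B 14, Elton→B 3, Orton→B 3, Milton→B 9, York→B 10, Kent→B 3. Service cost 67.
{A}: service cost 77
{C}: service cost 86
Among all 3 size-1 choices, {B} is lowest.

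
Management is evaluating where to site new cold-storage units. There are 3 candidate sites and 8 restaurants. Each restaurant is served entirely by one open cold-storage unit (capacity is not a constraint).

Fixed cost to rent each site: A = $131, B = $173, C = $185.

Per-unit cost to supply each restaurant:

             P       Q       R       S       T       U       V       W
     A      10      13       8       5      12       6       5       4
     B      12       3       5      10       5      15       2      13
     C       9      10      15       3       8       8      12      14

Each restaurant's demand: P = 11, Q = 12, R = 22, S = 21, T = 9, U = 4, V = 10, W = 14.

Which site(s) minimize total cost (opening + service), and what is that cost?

Open A and B; minimum total cost 810.

For any fixed open set, each restaurant goes to its cheapest open site; total = fixed + service.
{A, B}: P→A 10·11=110, Q→B 3·12=36, R→B 5·22=110, S→A 5·21=105, T→B 5·9=45, U→A 6·4=24, V→B 2·10=20, W→A 4·14=56. Service 506; fixed 304; total 810.
{A}: service 785 + fixed 131 = 916
{A, B, C}: service 453 + fixed 489 = 942
No other subset beats 810.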